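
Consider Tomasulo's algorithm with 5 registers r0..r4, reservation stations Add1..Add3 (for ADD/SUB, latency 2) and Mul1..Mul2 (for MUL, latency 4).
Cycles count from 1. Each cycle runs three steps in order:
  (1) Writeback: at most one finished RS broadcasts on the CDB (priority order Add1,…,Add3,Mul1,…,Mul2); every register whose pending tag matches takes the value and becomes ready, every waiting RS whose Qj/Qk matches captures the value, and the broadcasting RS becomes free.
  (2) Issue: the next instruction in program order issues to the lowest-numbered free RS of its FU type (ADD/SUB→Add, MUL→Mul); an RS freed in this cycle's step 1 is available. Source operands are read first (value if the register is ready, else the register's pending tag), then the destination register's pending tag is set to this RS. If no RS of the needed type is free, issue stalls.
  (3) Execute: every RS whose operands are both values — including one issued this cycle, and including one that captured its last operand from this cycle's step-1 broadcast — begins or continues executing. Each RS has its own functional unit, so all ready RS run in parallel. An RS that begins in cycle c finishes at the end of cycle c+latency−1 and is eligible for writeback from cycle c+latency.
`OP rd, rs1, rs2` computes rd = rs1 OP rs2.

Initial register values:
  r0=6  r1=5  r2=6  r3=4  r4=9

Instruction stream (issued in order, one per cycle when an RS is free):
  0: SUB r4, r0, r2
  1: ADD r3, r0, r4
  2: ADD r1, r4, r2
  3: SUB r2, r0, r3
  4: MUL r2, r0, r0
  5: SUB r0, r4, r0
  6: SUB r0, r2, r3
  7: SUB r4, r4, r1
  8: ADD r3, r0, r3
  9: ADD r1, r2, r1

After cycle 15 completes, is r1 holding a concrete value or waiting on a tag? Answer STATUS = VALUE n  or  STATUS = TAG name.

c1: issue SUB r4<-Add1 | r0:6,r1:5,r2:6,r3:4,r4:Add1
c2: issue ADD r3<-Add2 | r0:6,r1:5,r2:6,r3:Add2,r4:Add1
c3: CDB Add1=0; issue ADD r1<-Add1 | r0:6,r1:Add1,r2:6,r3:Add2,r4:0
c4: issue SUB r2<-Add3 | r0:6,r1:Add1,r2:Add3,r3:Add2,r4:0
c5: CDB Add1=6; issue MUL r2<-Mul1 | r0:6,r1:6,r2:Mul1,r3:Add2,r4:0
c6: CDB Add2=6; issue SUB r0<-Add1 | r0:Add1,r1:6,r2:Mul1,r3:6,r4:0
c7: issue SUB r0<-Add2 | r0:Add2,r1:6,r2:Mul1,r3:6,r4:0
c8: CDB Add1=-6; issue SUB r4<-Add1 | r0:Add2,r1:6,r2:Mul1,r3:6,r4:Add1
c9: CDB Add3=0; issue ADD r3<-Add3 | r0:Add2,r1:6,r2:Mul1,r3:Add3,r4:Add1
c10: CDB Add1=-6; issue ADD r1<-Add1 | r0:Add2,r1:Add1,r2:Mul1,r3:Add3,r4:-6
c11: CDB Mul1=36 | r0:Add2,r1:Add1,r2:36,r3:Add3,r4:-6
c12: - | r0:Add2,r1:Add1,r2:36,r3:Add3,r4:-6
c13: CDB Add1=42 | r0:Add2,r1:42,r2:36,r3:Add3,r4:-6
c14: CDB Add2=30 | r0:30,r1:42,r2:36,r3:Add3,r4:-6
c15: - | r0:30,r1:42,r2:36,r3:Add3,r4:-6

STATUS = VALUE 42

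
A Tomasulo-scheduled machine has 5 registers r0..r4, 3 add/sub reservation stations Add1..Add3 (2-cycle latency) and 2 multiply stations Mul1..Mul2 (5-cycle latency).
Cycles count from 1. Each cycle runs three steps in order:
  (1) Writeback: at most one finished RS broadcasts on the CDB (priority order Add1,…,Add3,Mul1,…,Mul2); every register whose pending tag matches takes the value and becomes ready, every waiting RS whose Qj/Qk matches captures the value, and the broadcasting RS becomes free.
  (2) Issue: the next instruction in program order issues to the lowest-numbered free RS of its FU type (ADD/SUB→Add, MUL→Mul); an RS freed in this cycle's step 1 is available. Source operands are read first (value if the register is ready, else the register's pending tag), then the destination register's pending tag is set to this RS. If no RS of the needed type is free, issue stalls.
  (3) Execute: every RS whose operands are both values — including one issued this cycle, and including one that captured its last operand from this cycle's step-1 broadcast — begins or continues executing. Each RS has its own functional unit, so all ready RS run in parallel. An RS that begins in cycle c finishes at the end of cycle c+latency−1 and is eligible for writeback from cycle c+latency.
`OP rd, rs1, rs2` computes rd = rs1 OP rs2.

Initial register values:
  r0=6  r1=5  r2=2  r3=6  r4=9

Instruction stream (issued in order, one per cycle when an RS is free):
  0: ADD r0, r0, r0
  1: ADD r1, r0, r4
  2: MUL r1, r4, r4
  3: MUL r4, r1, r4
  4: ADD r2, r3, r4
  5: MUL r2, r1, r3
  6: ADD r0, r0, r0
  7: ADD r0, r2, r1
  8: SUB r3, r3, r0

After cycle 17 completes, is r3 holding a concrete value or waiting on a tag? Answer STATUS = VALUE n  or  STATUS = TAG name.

c1: issue ADD r0<-Add1 | r0:Add1,r1:5,r2:2,r3:6,r4:9
c2: issue ADD r1<-Add2 | r0:Add1,r1:Add2,r2:2,r3:6,r4:9
c3: CDB Add1=12; issue MUL r1<-Mul1 | r0:12,r1:Mul1,r2:2,r3:6,r4:9
c4: issue MUL r4<-Mul2 | r0:12,r1:Mul1,r2:2,r3:6,r4:Mul2
c5: CDB Add2=21; issue ADD r2<-Add1 | r0:12,r1:Mul1,r2:Add1,r3:6,r4:Mul2
c6: stall | r0:12,r1:Mul1,r2:Add1,r3:6,r4:Mul2
c7: stall | r0:12,r1:Mul1,r2:Add1,r3:6,r4:Mul2
c8: CDB Mul1=81; issue MUL r2<-Mul1 | r0:12,r1:81,r2:Mul1,r3:6,r4:Mul2
c9: issue ADD r0<-Add2 | r0:Add2,r1:81,r2:Mul1,r3:6,r4:Mul2
c10: issue ADD r0<-Add3 | r0:Add3,r1:81,r2:Mul1,r3:6,r4:Mul2
c11: CDB Add2=24; issue SUB r3<-Add2 | r0:Add3,r1:81,r2:Mul1,r3:Add2,r4:Mul2
c12: - | r0:Add3,r1:81,r2:Mul1,r3:Add2,r4:Mul2
c13: CDB Mul1=486 | r0:Add3,r1:81,r2:486,r3:Add2,r4:Mul2
c14: CDB Mul2=729 | r0:Add3,r1:81,r2:486,r3:Add2,r4:729
c15: CDB Add3=567 | r0:567,r1:81,r2:486,r3:Add2,r4:729
c16: CDB Add1=735 | r0:567,r1:81,r2:486,r3:Add2,r4:729
c17: CDB Add2=-561 | r0:567,r1:81,r2:486,r3:-561,r4:729

STATUS = VALUE -561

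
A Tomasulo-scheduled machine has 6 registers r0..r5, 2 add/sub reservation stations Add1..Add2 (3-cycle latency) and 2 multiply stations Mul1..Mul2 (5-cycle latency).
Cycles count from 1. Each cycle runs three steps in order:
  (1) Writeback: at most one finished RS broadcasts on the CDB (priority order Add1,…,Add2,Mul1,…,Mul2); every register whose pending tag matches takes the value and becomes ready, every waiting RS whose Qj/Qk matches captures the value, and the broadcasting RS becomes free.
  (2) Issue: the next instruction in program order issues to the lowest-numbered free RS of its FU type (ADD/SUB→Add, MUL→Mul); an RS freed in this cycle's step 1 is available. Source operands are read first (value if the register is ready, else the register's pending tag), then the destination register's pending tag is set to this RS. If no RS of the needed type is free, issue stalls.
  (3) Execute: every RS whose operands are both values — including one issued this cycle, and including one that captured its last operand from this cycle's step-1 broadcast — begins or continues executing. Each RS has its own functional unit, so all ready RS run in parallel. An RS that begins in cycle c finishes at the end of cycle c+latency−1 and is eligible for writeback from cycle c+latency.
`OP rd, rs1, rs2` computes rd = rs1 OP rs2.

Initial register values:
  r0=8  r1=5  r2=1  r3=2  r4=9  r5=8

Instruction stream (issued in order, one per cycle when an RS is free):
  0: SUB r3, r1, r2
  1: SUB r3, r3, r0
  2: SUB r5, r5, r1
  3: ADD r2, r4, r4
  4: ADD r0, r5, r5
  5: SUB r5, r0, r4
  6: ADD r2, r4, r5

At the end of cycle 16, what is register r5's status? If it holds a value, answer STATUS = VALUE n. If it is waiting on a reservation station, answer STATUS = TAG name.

STATUS = VALUE -3

cycle 1: issue SUB r3<-Add1 // r0:8,r1:5,r2:1,r3:Add1,r4:9,r5:8
cycle 2: issue SUB r3<-Add2 // r0:8,r1:5,r2:1,r3:Add2,r4:9,r5:8
cycle 3: stall // r0:8,r1:5,r2:1,r3:Add2,r4:9,r5:8
cycle 4: CDB Add1=4; issue SUB r5<-Add1 // r0:8,r1:5,r2:1,r3:Add2,r4:9,r5:Add1
cycle 5: stall // r0:8,r1:5,r2:1,r3:Add2,r4:9,r5:Add1
cycle 6: stall // r0:8,r1:5,r2:1,r3:Add2,r4:9,r5:Add1
cycle 7: CDB Add1=3; issue ADD r2<-Add1 // r0:8,r1:5,r2:Add1,r3:Add2,r4:9,r5:3
cycle 8: CDB Add2=-4; issue ADD r0<-Add2 // r0:Add2,r1:5,r2:Add1,r3:-4,r4:9,r5:3
cycle 9: stall // r0:Add2,r1:5,r2:Add1,r3:-4,r4:9,r5:3
cycle 10: CDB Add1=18; issue SUB r5<-Add1 // r0:Add2,r1:5,r2:18,r3:-4,r4:9,r5:Add1
cycle 11: CDB Add2=6; issue ADD r2<-Add2 // r0:6,r1:5,r2:Add2,r3:-4,r4:9,r5:Add1
cycle 12: - // r0:6,r1:5,r2:Add2,r3:-4,r4:9,r5:Add1
cycle 13: - // r0:6,r1:5,r2:Add2,r3:-4,r4:9,r5:Add1
cycle 14: CDB Add1=-3 // r0:6,r1:5,r2:Add2,r3:-4,r4:9,r5:-3
cycle 15: - // r0:6,r1:5,r2:Add2,r3:-4,r4:9,r5:-3
cycle 16: - // r0:6,r1:5,r2:Add2,r3:-4,r4:9,r5:-3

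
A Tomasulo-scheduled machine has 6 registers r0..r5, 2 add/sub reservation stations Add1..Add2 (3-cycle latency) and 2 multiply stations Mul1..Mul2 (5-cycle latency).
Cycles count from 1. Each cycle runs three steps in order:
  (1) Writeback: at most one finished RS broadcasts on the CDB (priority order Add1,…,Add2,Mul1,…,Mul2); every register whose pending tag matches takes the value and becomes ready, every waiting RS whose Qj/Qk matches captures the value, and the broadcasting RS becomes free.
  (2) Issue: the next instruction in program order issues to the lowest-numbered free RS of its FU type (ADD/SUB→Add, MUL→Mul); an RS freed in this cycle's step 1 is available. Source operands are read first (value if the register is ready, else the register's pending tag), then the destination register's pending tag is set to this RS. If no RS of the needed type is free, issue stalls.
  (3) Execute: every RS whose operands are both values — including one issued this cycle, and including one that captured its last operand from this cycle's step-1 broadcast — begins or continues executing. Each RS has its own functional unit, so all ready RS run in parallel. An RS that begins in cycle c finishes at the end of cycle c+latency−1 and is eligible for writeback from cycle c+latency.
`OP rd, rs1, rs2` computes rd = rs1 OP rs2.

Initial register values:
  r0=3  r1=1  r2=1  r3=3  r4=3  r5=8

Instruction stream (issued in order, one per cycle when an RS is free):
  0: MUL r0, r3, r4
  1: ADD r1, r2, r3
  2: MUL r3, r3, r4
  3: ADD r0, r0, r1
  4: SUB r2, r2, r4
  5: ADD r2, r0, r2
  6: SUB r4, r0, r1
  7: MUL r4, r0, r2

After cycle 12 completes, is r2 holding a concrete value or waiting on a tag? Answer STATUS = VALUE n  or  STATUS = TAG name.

STATUS = VALUE 11

  c1: issue MUL r0<-Mul1  regs: r0:Mul1,r1:1,r2:1,r3:3,r4:3,r5:8
  c2: issue ADD r1<-Add1  regs: r0:Mul1,r1:Add1,r2:1,r3:3,r4:3,r5:8
  c3: issue MUL r3<-Mul2  regs: r0:Mul1,r1:Add1,r2:1,r3:Mul2,r4:3,r5:8
  c4: issue ADD r0<-Add2  regs: r0:Add2,r1:Add1,r2:1,r3:Mul2,r4:3,r5:8
  c5: CDB Add1=4; issue SUB r2<-Add1  regs: r0:Add2,r1:4,r2:Add1,r3:Mul2,r4:3,r5:8
  c6: CDB Mul1=9; stall  regs: r0:Add2,r1:4,r2:Add1,r3:Mul2,r4:3,r5:8
  c7: stall  regs: r0:Add2,r1:4,r2:Add1,r3:Mul2,r4:3,r5:8
  c8: CDB Add1=-2; issue ADD r2<-Add1  regs: r0:Add2,r1:4,r2:Add1,r3:Mul2,r4:3,r5:8
  c9: CDB Add2=13; issue SUB r4<-Add2  regs: r0:13,r1:4,r2:Add1,r3:Mul2,r4:Add2,r5:8
  c10: CDB Mul2=9; issue MUL r4<-Mul1  regs: r0:13,r1:4,r2:Add1,r3:9,r4:Mul1,r5:8
  c11: -  regs: r0:13,r1:4,r2:Add1,r3:9,r4:Mul1,r5:8
  c12: CDB Add1=11  regs: r0:13,r1:4,r2:11,r3:9,r4:Mul1,r5:8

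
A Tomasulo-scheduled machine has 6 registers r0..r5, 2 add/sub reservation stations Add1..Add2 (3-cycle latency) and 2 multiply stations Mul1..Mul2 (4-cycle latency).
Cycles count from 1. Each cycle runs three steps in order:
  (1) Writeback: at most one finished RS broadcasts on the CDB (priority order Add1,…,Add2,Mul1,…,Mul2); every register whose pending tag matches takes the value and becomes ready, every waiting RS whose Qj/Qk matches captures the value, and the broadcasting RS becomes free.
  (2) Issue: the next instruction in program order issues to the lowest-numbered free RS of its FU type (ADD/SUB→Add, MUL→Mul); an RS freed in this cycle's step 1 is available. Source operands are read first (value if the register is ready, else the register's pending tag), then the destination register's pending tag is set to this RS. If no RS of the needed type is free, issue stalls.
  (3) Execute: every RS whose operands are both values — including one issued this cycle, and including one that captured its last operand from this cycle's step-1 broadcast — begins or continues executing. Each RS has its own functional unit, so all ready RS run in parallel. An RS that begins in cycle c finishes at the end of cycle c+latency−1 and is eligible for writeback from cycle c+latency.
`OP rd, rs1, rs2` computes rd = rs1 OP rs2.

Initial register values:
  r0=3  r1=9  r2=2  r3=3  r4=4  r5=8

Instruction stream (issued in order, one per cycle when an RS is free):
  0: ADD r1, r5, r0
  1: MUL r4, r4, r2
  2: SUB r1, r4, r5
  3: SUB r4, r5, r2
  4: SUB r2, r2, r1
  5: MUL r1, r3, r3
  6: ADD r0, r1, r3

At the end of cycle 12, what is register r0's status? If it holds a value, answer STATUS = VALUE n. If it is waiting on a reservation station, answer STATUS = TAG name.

  c1: issue ADD r1<-Add1  regs: r0:3,r1:Add1,r2:2,r3:3,r4:4,r5:8
  c2: issue MUL r4<-Mul1  regs: r0:3,r1:Add1,r2:2,r3:3,r4:Mul1,r5:8
  c3: issue SUB r1<-Add2  regs: r0:3,r1:Add2,r2:2,r3:3,r4:Mul1,r5:8
  c4: CDB Add1=11; issue SUB r4<-Add1  regs: r0:3,r1:Add2,r2:2,r3:3,r4:Add1,r5:8
  c5: stall  regs: r0:3,r1:Add2,r2:2,r3:3,r4:Add1,r5:8
  c6: CDB Mul1=8; stall  regs: r0:3,r1:Add2,r2:2,r3:3,r4:Add1,r5:8
  c7: CDB Add1=6; issue SUB r2<-Add1  regs: r0:3,r1:Add2,r2:Add1,r3:3,r4:6,r5:8
  c8: issue MUL r1<-Mul1  regs: r0:3,r1:Mul1,r2:Add1,r3:3,r4:6,r5:8
  c9: CDB Add2=0; issue ADD r0<-Add2  regs: r0:Add2,r1:Mul1,r2:Add1,r3:3,r4:6,r5:8
  c10: -  regs: r0:Add2,r1:Mul1,r2:Add1,r3:3,r4:6,r5:8
  c11: -  regs: r0:Add2,r1:Mul1,r2:Add1,r3:3,r4:6,r5:8
  c12: CDB Add1=2  regs: r0:Add2,r1:Mul1,r2:2,r3:3,r4:6,r5:8

STATUS = TAG Add2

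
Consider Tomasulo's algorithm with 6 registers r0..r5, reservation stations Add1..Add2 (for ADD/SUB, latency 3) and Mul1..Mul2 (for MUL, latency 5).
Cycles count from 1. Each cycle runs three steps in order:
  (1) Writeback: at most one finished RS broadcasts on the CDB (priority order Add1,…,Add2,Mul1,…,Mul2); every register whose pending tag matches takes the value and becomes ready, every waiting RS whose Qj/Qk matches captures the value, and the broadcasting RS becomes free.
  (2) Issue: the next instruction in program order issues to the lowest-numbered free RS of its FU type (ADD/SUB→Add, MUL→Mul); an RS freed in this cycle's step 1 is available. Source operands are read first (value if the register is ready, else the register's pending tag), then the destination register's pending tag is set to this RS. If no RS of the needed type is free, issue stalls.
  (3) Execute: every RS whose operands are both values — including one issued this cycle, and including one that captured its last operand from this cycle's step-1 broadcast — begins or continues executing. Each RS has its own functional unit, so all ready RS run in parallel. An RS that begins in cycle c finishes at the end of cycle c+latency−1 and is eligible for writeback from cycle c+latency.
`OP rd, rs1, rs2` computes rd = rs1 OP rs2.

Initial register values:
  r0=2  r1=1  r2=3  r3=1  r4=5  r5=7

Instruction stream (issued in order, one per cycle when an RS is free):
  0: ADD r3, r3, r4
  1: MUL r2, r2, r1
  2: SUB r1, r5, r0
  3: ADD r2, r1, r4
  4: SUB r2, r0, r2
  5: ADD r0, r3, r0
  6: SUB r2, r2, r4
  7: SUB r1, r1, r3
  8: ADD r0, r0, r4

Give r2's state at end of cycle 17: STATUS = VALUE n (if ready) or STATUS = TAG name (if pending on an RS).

STATUS = VALUE -13

c1: issue ADD r3<-Add1 | r0:2,r1:1,r2:3,r3:Add1,r4:5,r5:7
c2: issue MUL r2<-Mul1 | r0:2,r1:1,r2:Mul1,r3:Add1,r4:5,r5:7
c3: issue SUB r1<-Add2 | r0:2,r1:Add2,r2:Mul1,r3:Add1,r4:5,r5:7
c4: CDB Add1=6; issue ADD r2<-Add1 | r0:2,r1:Add2,r2:Add1,r3:6,r4:5,r5:7
c5: stall | r0:2,r1:Add2,r2:Add1,r3:6,r4:5,r5:7
c6: CDB Add2=5; issue SUB r2<-Add2 | r0:2,r1:5,r2:Add2,r3:6,r4:5,r5:7
c7: CDB Mul1=3; stall | r0:2,r1:5,r2:Add2,r3:6,r4:5,r5:7
c8: stall | r0:2,r1:5,r2:Add2,r3:6,r4:5,r5:7
c9: CDB Add1=10; issue ADD r0<-Add1 | r0:Add1,r1:5,r2:Add2,r3:6,r4:5,r5:7
c10: stall | r0:Add1,r1:5,r2:Add2,r3:6,r4:5,r5:7
c11: stall | r0:Add1,r1:5,r2:Add2,r3:6,r4:5,r5:7
c12: CDB Add1=8; issue SUB r2<-Add1 | r0:8,r1:5,r2:Add1,r3:6,r4:5,r5:7
c13: CDB Add2=-8; issue SUB r1<-Add2 | r0:8,r1:Add2,r2:Add1,r3:6,r4:5,r5:7
c14: stall | r0:8,r1:Add2,r2:Add1,r3:6,r4:5,r5:7
c15: stall | r0:8,r1:Add2,r2:Add1,r3:6,r4:5,r5:7
c16: CDB Add1=-13; issue ADD r0<-Add1 | r0:Add1,r1:Add2,r2:-13,r3:6,r4:5,r5:7
c17: CDB Add2=-1 | r0:Add1,r1:-1,r2:-13,r3:6,r4:5,r5:7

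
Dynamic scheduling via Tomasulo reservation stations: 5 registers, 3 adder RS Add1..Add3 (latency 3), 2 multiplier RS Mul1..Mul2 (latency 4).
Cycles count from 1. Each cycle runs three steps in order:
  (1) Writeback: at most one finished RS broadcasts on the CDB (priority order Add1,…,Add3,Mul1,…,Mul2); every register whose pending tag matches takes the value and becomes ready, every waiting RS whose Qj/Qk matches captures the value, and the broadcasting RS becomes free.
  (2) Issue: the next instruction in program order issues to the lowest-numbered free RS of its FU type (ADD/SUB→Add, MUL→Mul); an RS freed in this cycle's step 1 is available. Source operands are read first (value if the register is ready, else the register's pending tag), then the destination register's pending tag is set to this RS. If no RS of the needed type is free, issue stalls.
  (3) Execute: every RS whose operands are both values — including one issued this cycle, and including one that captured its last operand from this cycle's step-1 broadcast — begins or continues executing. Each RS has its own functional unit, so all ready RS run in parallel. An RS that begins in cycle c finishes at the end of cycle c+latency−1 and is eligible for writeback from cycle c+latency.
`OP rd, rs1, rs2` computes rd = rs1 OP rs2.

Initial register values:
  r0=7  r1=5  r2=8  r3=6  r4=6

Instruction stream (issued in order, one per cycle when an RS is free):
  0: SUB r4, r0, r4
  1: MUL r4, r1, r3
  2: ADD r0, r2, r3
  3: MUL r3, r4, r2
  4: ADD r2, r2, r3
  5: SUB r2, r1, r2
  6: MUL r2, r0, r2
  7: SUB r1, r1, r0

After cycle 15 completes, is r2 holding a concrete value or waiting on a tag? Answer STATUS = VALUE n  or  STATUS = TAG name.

STATUS = TAG Mul1

cycle 1: issue SUB r4<-Add1 // r0:7,r1:5,r2:8,r3:6,r4:Add1
cycle 2: issue MUL r4<-Mul1 // r0:7,r1:5,r2:8,r3:6,r4:Mul1
cycle 3: issue ADD r0<-Add2 // r0:Add2,r1:5,r2:8,r3:6,r4:Mul1
cycle 4: CDB Add1=1; issue MUL r3<-Mul2 // r0:Add2,r1:5,r2:8,r3:Mul2,r4:Mul1
cycle 5: issue ADD r2<-Add1 // r0:Add2,r1:5,r2:Add1,r3:Mul2,r4:Mul1
cycle 6: CDB Add2=14; issue SUB r2<-Add2 // r0:14,r1:5,r2:Add2,r3:Mul2,r4:Mul1
cycle 7: CDB Mul1=30; issue MUL r2<-Mul1 // r0:14,r1:5,r2:Mul1,r3:Mul2,r4:30
cycle 8: issue SUB r1<-Add3 // r0:14,r1:Add3,r2:Mul1,r3:Mul2,r4:30
cycle 9: - // r0:14,r1:Add3,r2:Mul1,r3:Mul2,r4:30
cycle 10: - // r0:14,r1:Add3,r2:Mul1,r3:Mul2,r4:30
cycle 11: CDB Add3=-9 // r0:14,r1:-9,r2:Mul1,r3:Mul2,r4:30
cycle 12: CDB Mul2=240 // r0:14,r1:-9,r2:Mul1,r3:240,r4:30
cycle 13: - // r0:14,r1:-9,r2:Mul1,r3:240,r4:30
cycle 14: - // r0:14,r1:-9,r2:Mul1,r3:240,r4:30
cycle 15: CDB Add1=248 // r0:14,r1:-9,r2:Mul1,r3:240,r4:30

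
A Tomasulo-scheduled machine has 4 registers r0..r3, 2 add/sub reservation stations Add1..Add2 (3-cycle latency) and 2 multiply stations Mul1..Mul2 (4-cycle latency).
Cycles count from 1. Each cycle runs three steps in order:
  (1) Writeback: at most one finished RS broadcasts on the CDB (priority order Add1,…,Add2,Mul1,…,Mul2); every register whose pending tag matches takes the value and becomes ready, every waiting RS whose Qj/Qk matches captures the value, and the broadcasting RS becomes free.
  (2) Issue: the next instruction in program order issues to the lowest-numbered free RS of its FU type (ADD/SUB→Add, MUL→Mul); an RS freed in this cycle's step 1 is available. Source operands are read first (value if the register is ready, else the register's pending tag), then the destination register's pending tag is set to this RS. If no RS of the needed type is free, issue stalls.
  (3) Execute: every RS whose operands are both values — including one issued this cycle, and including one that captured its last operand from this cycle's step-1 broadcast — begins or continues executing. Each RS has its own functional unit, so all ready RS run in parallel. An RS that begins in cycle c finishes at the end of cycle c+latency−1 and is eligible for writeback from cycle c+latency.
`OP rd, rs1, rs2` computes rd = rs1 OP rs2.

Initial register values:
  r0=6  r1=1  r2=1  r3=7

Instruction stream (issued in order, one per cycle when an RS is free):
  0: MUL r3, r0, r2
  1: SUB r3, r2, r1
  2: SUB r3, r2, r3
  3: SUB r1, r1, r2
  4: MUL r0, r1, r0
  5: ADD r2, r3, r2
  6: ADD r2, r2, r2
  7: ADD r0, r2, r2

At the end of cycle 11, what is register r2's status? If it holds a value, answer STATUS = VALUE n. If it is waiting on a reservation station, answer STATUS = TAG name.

  c1: issue MUL r3<-Mul1  regs: r0:6,r1:1,r2:1,r3:Mul1
  c2: issue SUB r3<-Add1  regs: r0:6,r1:1,r2:1,r3:Add1
  c3: issue SUB r3<-Add2  regs: r0:6,r1:1,r2:1,r3:Add2
  c4: stall  regs: r0:6,r1:1,r2:1,r3:Add2
  c5: CDB Add1=0; issue SUB r1<-Add1  regs: r0:6,r1:Add1,r2:1,r3:Add2
  c6: CDB Mul1=6; issue MUL r0<-Mul1  regs: r0:Mul1,r1:Add1,r2:1,r3:Add2
  c7: stall  regs: r0:Mul1,r1:Add1,r2:1,r3:Add2
  c8: CDB Add1=0; issue ADD r2<-Add1  regs: r0:Mul1,r1:0,r2:Add1,r3:Add2
  c9: CDB Add2=1; issue ADD r2<-Add2  regs: r0:Mul1,r1:0,r2:Add2,r3:1
  c10: stall  regs: r0:Mul1,r1:0,r2:Add2,r3:1
  c11: stall  regs: r0:Mul1,r1:0,r2:Add2,r3:1

STATUS = TAG Add2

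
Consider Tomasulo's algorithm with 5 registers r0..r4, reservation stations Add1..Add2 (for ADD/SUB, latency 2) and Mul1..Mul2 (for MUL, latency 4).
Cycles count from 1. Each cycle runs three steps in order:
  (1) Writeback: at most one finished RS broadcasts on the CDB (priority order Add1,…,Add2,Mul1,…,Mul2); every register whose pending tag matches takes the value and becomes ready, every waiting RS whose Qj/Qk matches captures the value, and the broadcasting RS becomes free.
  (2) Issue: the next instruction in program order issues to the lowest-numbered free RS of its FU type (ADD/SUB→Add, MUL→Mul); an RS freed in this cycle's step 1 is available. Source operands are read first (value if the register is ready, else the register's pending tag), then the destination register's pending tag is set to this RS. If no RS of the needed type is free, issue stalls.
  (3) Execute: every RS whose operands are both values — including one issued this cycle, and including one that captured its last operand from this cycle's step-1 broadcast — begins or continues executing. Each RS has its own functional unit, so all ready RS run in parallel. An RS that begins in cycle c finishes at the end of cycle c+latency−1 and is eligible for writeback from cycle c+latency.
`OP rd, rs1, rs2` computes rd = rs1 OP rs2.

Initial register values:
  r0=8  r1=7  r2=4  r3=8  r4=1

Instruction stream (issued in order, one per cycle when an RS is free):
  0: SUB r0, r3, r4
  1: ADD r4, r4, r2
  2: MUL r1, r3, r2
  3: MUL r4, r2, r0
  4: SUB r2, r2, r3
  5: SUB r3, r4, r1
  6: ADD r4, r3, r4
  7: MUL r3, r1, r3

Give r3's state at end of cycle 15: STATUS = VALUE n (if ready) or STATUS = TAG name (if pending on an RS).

c1: issue SUB r0<-Add1 | r0:Add1,r1:7,r2:4,r3:8,r4:1
c2: issue ADD r4<-Add2 | r0:Add1,r1:7,r2:4,r3:8,r4:Add2
c3: CDB Add1=7; issue MUL r1<-Mul1 | r0:7,r1:Mul1,r2:4,r3:8,r4:Add2
c4: CDB Add2=5; issue MUL r4<-Mul2 | r0:7,r1:Mul1,r2:4,r3:8,r4:Mul2
c5: issue SUB r2<-Add1 | r0:7,r1:Mul1,r2:Add1,r3:8,r4:Mul2
c6: issue SUB r3<-Add2 | r0:7,r1:Mul1,r2:Add1,r3:Add2,r4:Mul2
c7: CDB Add1=-4; issue ADD r4<-Add1 | r0:7,r1:Mul1,r2:-4,r3:Add2,r4:Add1
c8: CDB Mul1=32; issue MUL r3<-Mul1 | r0:7,r1:32,r2:-4,r3:Mul1,r4:Add1
c9: CDB Mul2=28 | r0:7,r1:32,r2:-4,r3:Mul1,r4:Add1
c10: - | r0:7,r1:32,r2:-4,r3:Mul1,r4:Add1
c11: CDB Add2=-4 | r0:7,r1:32,r2:-4,r3:Mul1,r4:Add1
c12: - | r0:7,r1:32,r2:-4,r3:Mul1,r4:Add1
c13: CDB Add1=24 | r0:7,r1:32,r2:-4,r3:Mul1,r4:24
c14: - | r0:7,r1:32,r2:-4,r3:Mul1,r4:24
c15: CDB Mul1=-128 | r0:7,r1:32,r2:-4,r3:-128,r4:24

STATUS = VALUE -128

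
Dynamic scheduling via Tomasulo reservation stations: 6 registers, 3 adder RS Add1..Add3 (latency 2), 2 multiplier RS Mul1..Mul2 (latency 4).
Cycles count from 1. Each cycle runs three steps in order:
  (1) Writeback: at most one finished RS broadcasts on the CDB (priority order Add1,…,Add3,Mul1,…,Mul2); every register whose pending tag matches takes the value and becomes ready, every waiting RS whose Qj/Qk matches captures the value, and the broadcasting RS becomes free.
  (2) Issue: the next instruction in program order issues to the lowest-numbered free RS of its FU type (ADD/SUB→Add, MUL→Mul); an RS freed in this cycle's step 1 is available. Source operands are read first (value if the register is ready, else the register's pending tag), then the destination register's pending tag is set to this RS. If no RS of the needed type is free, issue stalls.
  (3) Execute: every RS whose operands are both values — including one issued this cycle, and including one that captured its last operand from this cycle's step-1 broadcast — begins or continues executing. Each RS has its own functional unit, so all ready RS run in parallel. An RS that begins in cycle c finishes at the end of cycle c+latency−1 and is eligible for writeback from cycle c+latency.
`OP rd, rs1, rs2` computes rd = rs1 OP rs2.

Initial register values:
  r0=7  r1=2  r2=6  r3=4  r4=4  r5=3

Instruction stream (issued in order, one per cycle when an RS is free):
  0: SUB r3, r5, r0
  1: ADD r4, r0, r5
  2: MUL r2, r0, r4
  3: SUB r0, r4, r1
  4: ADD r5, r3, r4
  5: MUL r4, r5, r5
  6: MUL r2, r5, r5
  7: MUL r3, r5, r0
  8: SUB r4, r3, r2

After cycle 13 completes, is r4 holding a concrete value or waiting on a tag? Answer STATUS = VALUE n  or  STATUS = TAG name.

  c1: issue SUB r3<-Add1  regs: r0:7,r1:2,r2:6,r3:Add1,r4:4,r5:3
  c2: issue ADD r4<-Add2  regs: r0:7,r1:2,r2:6,r3:Add1,r4:Add2,r5:3
  c3: CDB Add1=-4; issue MUL r2<-Mul1  regs: r0:7,r1:2,r2:Mul1,r3:-4,r4:Add2,r5:3
  c4: CDB Add2=10; issue SUB r0<-Add1  regs: r0:Add1,r1:2,r2:Mul1,r3:-4,r4:10,r5:3
  c5: issue ADD r5<-Add2  regs: r0:Add1,r1:2,r2:Mul1,r3:-4,r4:10,r5:Add2
  c6: CDB Add1=8; issue MUL r4<-Mul2  regs: r0:8,r1:2,r2:Mul1,r3:-4,r4:Mul2,r5:Add2
  c7: CDB Add2=6; stall  regs: r0:8,r1:2,r2:Mul1,r3:-4,r4:Mul2,r5:6
  c8: CDB Mul1=70; issue MUL r2<-Mul1  regs: r0:8,r1:2,r2:Mul1,r3:-4,r4:Mul2,r5:6
  c9: stall  regs: r0:8,r1:2,r2:Mul1,r3:-4,r4:Mul2,r5:6
  c10: stall  regs: r0:8,r1:2,r2:Mul1,r3:-4,r4:Mul2,r5:6
  c11: CDB Mul2=36; issue MUL r3<-Mul2  regs: r0:8,r1:2,r2:Mul1,r3:Mul2,r4:36,r5:6
  c12: CDB Mul1=36; issue SUB r4<-Add1  regs: r0:8,r1:2,r2:36,r3:Mul2,r4:Add1,r5:6
  c13: -  regs: r0:8,r1:2,r2:36,r3:Mul2,r4:Add1,r5:6

STATUS = TAG Add1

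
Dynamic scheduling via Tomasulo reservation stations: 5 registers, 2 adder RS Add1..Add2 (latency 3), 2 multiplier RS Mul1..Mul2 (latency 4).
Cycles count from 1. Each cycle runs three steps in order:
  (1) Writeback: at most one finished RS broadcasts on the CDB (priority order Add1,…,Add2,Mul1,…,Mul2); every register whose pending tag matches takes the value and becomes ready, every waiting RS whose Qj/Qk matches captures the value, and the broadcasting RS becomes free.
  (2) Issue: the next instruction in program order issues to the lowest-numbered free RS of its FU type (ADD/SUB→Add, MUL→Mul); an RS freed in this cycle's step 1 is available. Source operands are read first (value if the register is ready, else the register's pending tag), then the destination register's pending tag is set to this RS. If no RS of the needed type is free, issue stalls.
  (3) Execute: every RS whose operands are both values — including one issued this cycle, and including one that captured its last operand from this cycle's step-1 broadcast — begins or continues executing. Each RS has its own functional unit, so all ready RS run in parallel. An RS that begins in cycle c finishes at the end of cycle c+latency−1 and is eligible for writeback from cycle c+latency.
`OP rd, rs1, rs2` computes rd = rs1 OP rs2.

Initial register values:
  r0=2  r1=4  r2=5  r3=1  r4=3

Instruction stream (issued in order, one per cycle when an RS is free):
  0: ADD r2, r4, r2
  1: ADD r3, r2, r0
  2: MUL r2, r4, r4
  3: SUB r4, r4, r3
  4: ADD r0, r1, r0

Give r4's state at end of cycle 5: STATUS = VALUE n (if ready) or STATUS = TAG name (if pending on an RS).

STATUS = TAG Add1

c1: issue ADD r2<-Add1 | r0:2,r1:4,r2:Add1,r3:1,r4:3
c2: issue ADD r3<-Add2 | r0:2,r1:4,r2:Add1,r3:Add2,r4:3
c3: issue MUL r2<-Mul1 | r0:2,r1:4,r2:Mul1,r3:Add2,r4:3
c4: CDB Add1=8; issue SUB r4<-Add1 | r0:2,r1:4,r2:Mul1,r3:Add2,r4:Add1
c5: stall | r0:2,r1:4,r2:Mul1,r3:Add2,r4:Add1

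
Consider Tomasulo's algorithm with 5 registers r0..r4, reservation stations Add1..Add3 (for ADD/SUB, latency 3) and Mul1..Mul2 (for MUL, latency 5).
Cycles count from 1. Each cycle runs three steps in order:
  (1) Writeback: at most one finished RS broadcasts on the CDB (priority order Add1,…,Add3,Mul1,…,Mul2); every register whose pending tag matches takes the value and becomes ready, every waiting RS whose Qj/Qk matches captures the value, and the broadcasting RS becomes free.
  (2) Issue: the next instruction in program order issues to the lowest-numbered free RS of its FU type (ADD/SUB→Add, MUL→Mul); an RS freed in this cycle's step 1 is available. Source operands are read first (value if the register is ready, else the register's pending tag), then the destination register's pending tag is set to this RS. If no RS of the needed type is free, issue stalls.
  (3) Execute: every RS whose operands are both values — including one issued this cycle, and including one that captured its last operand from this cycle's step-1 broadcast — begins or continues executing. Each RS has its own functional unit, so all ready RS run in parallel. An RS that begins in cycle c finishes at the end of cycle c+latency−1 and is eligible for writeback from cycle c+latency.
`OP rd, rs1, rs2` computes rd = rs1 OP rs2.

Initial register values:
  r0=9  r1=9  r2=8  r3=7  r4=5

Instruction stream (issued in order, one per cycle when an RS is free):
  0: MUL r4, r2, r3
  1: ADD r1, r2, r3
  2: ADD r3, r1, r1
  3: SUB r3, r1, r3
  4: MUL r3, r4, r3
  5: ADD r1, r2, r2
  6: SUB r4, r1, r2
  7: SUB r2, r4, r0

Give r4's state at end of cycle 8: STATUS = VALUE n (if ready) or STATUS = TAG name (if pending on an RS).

cycle 1: issue MUL r4<-Mul1 // r0:9,r1:9,r2:8,r3:7,r4:Mul1
cycle 2: issue ADD r1<-Add1 // r0:9,r1:Add1,r2:8,r3:7,r4:Mul1
cycle 3: issue ADD r3<-Add2 // r0:9,r1:Add1,r2:8,r3:Add2,r4:Mul1
cycle 4: issue SUB r3<-Add3 // r0:9,r1:Add1,r2:8,r3:Add3,r4:Mul1
cycle 5: CDB Add1=15; issue MUL r3<-Mul2 // r0:9,r1:15,r2:8,r3:Mul2,r4:Mul1
cycle 6: CDB Mul1=56; issue ADD r1<-Add1 // r0:9,r1:Add1,r2:8,r3:Mul2,r4:56
cycle 7: stall // r0:9,r1:Add1,r2:8,r3:Mul2,r4:56
cycle 8: CDB Add2=30; issue SUB r4<-Add2 // r0:9,r1:Add1,r2:8,r3:Mul2,r4:Add2

STATUS = TAG Add2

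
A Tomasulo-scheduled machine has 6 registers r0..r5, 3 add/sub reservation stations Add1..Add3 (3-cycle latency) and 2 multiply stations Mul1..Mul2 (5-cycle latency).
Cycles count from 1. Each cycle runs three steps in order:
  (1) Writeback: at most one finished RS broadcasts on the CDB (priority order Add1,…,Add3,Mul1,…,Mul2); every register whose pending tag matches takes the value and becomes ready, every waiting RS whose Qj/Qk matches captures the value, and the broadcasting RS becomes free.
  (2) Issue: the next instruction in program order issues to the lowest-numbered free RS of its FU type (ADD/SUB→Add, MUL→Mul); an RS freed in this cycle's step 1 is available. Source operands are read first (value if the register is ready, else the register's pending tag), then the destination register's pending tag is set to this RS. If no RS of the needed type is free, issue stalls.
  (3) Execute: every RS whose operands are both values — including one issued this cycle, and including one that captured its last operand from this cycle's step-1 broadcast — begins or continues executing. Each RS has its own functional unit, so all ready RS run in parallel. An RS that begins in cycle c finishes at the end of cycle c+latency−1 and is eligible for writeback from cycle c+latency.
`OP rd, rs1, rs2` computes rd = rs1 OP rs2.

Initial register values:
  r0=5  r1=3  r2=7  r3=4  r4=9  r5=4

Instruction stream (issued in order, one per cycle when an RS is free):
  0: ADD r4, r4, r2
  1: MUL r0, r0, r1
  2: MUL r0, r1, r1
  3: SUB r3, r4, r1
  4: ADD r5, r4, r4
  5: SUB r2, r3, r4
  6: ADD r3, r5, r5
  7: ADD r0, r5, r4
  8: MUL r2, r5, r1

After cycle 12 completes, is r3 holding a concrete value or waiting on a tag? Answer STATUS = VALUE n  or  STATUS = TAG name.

STATUS = VALUE 64

c1: issue ADD r4<-Add1 | r0:5,r1:3,r2:7,r3:4,r4:Add1,r5:4
c2: issue MUL r0<-Mul1 | r0:Mul1,r1:3,r2:7,r3:4,r4:Add1,r5:4
c3: issue MUL r0<-Mul2 | r0:Mul2,r1:3,r2:7,r3:4,r4:Add1,r5:4
c4: CDB Add1=16; issue SUB r3<-Add1 | r0:Mul2,r1:3,r2:7,r3:Add1,r4:16,r5:4
c5: issue ADD r5<-Add2 | r0:Mul2,r1:3,r2:7,r3:Add1,r4:16,r5:Add2
c6: issue SUB r2<-Add3 | r0:Mul2,r1:3,r2:Add3,r3:Add1,r4:16,r5:Add2
c7: CDB Add1=13; issue ADD r3<-Add1 | r0:Mul2,r1:3,r2:Add3,r3:Add1,r4:16,r5:Add2
c8: CDB Add2=32; issue ADD r0<-Add2 | r0:Add2,r1:3,r2:Add3,r3:Add1,r4:16,r5:32
c9: CDB Mul1=15; issue MUL r2<-Mul1 | r0:Add2,r1:3,r2:Mul1,r3:Add1,r4:16,r5:32
c10: CDB Add3=-3 | r0:Add2,r1:3,r2:Mul1,r3:Add1,r4:16,r5:32
c11: CDB Add1=64 | r0:Add2,r1:3,r2:Mul1,r3:64,r4:16,r5:32
c12: CDB Add2=48 | r0:48,r1:3,r2:Mul1,r3:64,r4:16,r5:32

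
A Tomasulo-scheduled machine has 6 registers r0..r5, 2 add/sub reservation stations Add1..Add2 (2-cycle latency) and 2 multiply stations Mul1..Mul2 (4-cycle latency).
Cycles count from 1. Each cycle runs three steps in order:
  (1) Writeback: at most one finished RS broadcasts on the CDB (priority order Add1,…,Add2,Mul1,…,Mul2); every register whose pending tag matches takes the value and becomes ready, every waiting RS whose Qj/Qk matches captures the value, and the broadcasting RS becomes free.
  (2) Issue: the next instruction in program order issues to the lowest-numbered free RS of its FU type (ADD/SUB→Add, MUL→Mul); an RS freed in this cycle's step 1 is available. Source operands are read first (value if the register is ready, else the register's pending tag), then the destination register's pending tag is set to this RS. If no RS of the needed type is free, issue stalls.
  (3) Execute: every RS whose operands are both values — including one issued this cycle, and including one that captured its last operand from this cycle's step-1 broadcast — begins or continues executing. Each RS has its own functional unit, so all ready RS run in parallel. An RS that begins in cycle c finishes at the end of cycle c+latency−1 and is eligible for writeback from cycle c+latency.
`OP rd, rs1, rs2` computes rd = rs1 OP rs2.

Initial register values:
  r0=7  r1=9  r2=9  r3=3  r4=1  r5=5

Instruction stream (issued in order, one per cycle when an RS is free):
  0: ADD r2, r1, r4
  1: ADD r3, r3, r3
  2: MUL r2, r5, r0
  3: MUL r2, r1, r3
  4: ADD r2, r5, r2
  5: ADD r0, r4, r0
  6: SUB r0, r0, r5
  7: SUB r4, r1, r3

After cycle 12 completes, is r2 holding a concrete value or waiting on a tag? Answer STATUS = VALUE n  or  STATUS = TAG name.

STATUS = VALUE 59

c1: issue ADD r2<-Add1 | r0:7,r1:9,r2:Add1,r3:3,r4:1,r5:5
c2: issue ADD r3<-Add2 | r0:7,r1:9,r2:Add1,r3:Add2,r4:1,r5:5
c3: CDB Add1=10; issue MUL r2<-Mul1 | r0:7,r1:9,r2:Mul1,r3:Add2,r4:1,r5:5
c4: CDB Add2=6; issue MUL r2<-Mul2 | r0:7,r1:9,r2:Mul2,r3:6,r4:1,r5:5
c5: issue ADD r2<-Add1 | r0:7,r1:9,r2:Add1,r3:6,r4:1,r5:5
c6: issue ADD r0<-Add2 | r0:Add2,r1:9,r2:Add1,r3:6,r4:1,r5:5
c7: CDB Mul1=35; stall | r0:Add2,r1:9,r2:Add1,r3:6,r4:1,r5:5
c8: CDB Add2=8; issue SUB r0<-Add2 | r0:Add2,r1:9,r2:Add1,r3:6,r4:1,r5:5
c9: CDB Mul2=54; stall | r0:Add2,r1:9,r2:Add1,r3:6,r4:1,r5:5
c10: CDB Add2=3; issue SUB r4<-Add2 | r0:3,r1:9,r2:Add1,r3:6,r4:Add2,r5:5
c11: CDB Add1=59 | r0:3,r1:9,r2:59,r3:6,r4:Add2,r5:5
c12: CDB Add2=3 | r0:3,r1:9,r2:59,r3:6,r4:3,r5:5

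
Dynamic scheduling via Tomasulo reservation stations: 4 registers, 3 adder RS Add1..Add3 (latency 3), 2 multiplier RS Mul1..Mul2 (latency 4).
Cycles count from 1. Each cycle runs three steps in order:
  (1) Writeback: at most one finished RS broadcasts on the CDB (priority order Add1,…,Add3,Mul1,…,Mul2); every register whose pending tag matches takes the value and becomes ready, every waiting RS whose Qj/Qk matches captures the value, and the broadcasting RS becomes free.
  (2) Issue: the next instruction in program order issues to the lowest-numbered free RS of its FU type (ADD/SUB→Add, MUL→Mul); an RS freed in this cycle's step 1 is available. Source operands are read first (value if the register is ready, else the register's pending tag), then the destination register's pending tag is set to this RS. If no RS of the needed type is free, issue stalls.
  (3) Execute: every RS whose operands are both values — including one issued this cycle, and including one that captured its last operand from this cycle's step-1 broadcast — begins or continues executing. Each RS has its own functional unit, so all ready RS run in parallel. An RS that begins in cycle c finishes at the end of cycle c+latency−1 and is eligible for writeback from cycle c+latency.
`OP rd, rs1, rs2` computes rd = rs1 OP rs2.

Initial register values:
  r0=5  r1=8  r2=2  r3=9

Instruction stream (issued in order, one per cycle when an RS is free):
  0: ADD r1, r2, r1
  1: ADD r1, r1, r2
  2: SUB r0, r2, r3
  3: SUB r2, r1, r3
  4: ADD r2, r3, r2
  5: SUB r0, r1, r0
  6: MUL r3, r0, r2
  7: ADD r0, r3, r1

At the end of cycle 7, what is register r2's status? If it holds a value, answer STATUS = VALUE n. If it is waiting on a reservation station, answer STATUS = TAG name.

  c1: issue ADD r1<-Add1  regs: r0:5,r1:Add1,r2:2,r3:9
  c2: issue ADD r1<-Add2  regs: r0:5,r1:Add2,r2:2,r3:9
  c3: issue SUB r0<-Add3  regs: r0:Add3,r1:Add2,r2:2,r3:9
  c4: CDB Add1=10; issue SUB r2<-Add1  regs: r0:Add3,r1:Add2,r2:Add1,r3:9
  c5: stall  regs: r0:Add3,r1:Add2,r2:Add1,r3:9
  c6: CDB Add3=-7; issue ADD r2<-Add3  regs: r0:-7,r1:Add2,r2:Add3,r3:9
  c7: CDB Add2=12; issue SUB r0<-Add2  regs: r0:Add2,r1:12,r2:Add3,r3:9

STATUS = TAG Add3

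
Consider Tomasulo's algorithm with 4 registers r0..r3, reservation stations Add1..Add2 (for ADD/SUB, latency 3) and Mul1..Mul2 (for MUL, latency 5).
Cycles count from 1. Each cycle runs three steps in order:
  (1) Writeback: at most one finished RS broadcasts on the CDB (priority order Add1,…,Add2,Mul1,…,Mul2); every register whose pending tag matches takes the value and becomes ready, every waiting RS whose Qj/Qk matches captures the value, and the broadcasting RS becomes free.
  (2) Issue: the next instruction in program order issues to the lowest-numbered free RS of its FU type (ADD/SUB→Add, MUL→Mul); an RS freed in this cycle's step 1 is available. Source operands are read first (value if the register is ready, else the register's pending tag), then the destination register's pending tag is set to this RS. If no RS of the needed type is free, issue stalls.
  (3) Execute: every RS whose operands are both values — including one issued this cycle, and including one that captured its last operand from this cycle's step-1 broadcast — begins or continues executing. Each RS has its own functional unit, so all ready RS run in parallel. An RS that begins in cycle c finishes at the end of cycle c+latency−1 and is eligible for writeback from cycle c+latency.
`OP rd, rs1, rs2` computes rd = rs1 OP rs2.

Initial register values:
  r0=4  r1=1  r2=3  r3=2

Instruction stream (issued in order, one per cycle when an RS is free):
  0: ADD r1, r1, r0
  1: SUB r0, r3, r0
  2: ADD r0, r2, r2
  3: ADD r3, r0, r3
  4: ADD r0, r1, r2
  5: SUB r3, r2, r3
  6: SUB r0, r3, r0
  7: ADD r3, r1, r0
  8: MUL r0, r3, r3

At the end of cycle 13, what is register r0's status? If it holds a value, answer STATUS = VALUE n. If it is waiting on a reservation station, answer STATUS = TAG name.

STATUS = TAG Add2

c1: issue ADD r1<-Add1 | r0:4,r1:Add1,r2:3,r3:2
c2: issue SUB r0<-Add2 | r0:Add2,r1:Add1,r2:3,r3:2
c3: stall | r0:Add2,r1:Add1,r2:3,r3:2
c4: CDB Add1=5; issue ADD r0<-Add1 | r0:Add1,r1:5,r2:3,r3:2
c5: CDB Add2=-2; issue ADD r3<-Add2 | r0:Add1,r1:5,r2:3,r3:Add2
c6: stall | r0:Add1,r1:5,r2:3,r3:Add2
c7: CDB Add1=6; issue ADD r0<-Add1 | r0:Add1,r1:5,r2:3,r3:Add2
c8: stall | r0:Add1,r1:5,r2:3,r3:Add2
c9: stall | r0:Add1,r1:5,r2:3,r3:Add2
c10: CDB Add1=8; issue SUB r3<-Add1 | r0:8,r1:5,r2:3,r3:Add1
c11: CDB Add2=8; issue SUB r0<-Add2 | r0:Add2,r1:5,r2:3,r3:Add1
c12: stall | r0:Add2,r1:5,r2:3,r3:Add1
c13: stall | r0:Add2,r1:5,r2:3,r3:Add1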